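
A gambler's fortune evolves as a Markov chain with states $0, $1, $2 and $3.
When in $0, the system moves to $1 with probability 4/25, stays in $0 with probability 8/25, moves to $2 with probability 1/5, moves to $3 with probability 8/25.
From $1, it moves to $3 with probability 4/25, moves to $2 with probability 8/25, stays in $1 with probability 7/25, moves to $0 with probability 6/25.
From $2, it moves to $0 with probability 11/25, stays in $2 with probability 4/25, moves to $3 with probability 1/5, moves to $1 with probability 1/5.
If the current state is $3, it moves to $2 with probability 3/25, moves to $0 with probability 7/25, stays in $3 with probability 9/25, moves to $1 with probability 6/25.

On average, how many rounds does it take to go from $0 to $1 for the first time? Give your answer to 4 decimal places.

5.2161

Let t(s) be the expected number of rounds to first reach $1 from state s, with t($1) = 0. Conditioning on the first round:
t($0) = 1 + 0.32·t($0) + 0.2·t($2) + 0.32·t($3)
t($2) = 1 + 0.44·t($0) + 0.16·t($2) + 0.2·t($3)
t($3) = 1 + 0.28·t($0) + 0.12·t($2) + 0.36·t($3)
Solving: t($0) = 5.2161, t($2) = 5.0641, t($3) = 4.7941.
Expected rounds from $0 to $1: 5.2161.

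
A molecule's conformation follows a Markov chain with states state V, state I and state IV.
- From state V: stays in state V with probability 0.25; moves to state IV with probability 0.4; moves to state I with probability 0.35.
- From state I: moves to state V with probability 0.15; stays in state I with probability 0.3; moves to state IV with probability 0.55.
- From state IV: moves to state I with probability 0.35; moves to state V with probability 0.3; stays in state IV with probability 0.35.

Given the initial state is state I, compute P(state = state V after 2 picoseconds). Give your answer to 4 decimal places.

Sum over the intermediate state after 1 picosecond:
P = P(state I→state V)·P(state V→state V) + P(state I→state I)·P(state I→state V) + P(state I→state IV)·P(state IV→state V)
  = 0.15×0.25 + 0.3×0.15 + 0.55×0.3
  = 0.0375 + 0.0450 + 0.1650 = 0.2475

0.2475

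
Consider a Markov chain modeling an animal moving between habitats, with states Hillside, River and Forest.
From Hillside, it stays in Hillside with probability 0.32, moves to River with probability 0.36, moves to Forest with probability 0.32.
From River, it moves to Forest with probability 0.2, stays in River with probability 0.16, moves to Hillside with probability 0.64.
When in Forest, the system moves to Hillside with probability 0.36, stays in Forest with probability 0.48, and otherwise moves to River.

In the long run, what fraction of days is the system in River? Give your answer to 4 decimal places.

0.2423

Let the stationary distribution be π with π = πP and π_1 + π_2 + π_3 = 1.
π_1 = 0.32·π_1 + 0.64·π_2 + 0.36·π_3
π_2 = 0.36·π_1 + 0.16·π_2 + 0.16·π_3
Solving with the normalization constraint gives π = (0.4114, 0.2423, 0.3463).
So the stationary probability of River is 0.2423.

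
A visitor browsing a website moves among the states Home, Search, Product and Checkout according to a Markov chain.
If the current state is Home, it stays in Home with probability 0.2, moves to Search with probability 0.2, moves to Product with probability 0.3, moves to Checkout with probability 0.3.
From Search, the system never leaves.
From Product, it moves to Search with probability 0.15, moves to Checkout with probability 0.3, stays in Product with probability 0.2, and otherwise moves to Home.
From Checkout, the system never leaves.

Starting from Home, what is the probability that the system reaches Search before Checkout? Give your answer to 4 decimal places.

0.3832

Let h(s) be the probability of absorption at Search starting from transient state s. Then h(Search) = 1 and h(Checkout) = 0. By first-step analysis:
h(Home) = 0.2·h(Home) + 0.2·1 + 0.3·h(Product) + 0.3·0
h(Product) = 0.35·h(Home) + 0.15·1 + 0.2·h(Product) + 0.3·0
Solving: h(Home) = 0.3832, h(Product) = 0.3551.
Starting from Home, the probability is 0.3832.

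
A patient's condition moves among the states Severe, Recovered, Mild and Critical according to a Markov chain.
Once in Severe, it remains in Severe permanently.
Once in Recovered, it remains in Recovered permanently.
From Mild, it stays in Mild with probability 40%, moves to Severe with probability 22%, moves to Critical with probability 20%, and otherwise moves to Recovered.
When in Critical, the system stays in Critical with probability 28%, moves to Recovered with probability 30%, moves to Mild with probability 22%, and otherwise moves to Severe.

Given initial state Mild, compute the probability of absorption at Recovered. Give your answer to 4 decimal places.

0.4887

Let h(s) be the probability of absorption at Recovered starting from transient state s. Then h(Recovered) = 1 and h(Severe) = 0. By first-step analysis:
h(Mild) = 0.22·0 + 0.18·1 + 0.4·h(Mild) + 0.2·h(Critical)
h(Critical) = 0.2·0 + 0.3·1 + 0.22·h(Mild) + 0.28·h(Critical)
Solving: h(Mild) = 0.4887, h(Critical) = 0.5660.
Starting from Mild, the probability is 0.4887.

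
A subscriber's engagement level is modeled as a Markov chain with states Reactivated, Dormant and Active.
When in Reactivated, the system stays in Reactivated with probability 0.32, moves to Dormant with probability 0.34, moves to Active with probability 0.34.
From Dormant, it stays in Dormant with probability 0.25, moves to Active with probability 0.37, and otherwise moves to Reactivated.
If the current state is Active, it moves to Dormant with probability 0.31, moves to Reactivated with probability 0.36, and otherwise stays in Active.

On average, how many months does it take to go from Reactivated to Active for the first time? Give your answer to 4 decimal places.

Let t(s) be the expected number of months to first reach Active from state s, with t(Active) = 0. Conditioning on the first month:
t(Reactivated) = 1 + 0.32·t(Reactivated) + 0.34·t(Dormant)
t(Dormant) = 1 + 0.38·t(Reactivated) + 0.25·t(Dormant)
Solving: t(Reactivated) = 2.8624, t(Dormant) = 2.7836.
Expected months from Reactivated to Active: 2.8624.

2.8624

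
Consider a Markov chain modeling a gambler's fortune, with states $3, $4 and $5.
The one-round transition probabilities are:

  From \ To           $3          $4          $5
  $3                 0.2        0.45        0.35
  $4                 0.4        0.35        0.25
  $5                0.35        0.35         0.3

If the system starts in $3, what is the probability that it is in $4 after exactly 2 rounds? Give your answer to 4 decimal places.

0.3700

Sum over the intermediate state after 1 round:
P = P($3→$3)·P($3→$4) + P($3→$4)·P($4→$4) + P($3→$5)·P($5→$4)
  = 0.2×0.45 + 0.45×0.35 + 0.35×0.35
  = 0.0900 + 0.1575 + 0.1225 = 0.3700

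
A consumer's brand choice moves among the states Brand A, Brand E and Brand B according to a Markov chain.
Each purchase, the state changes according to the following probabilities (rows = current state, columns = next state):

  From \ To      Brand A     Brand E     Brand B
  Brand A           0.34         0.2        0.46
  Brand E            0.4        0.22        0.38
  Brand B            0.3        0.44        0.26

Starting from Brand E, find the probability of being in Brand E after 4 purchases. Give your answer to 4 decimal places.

Propagate the distribution vector 4 purchases from Brand E.
After 0 purchases: (0.0000, 1.0000, 0.0000)
After 1 purchase: (0.4000, 0.2200, 0.3800)
After 2 purchases: (0.3380, 0.2956, 0.3664)
After 3 purchases: (0.3431, 0.2938, 0.3631)
After 4 purchases: (0.3431, 0.2930, 0.3639)
P(in Brand E after 4 purchases) = 0.2930

0.2930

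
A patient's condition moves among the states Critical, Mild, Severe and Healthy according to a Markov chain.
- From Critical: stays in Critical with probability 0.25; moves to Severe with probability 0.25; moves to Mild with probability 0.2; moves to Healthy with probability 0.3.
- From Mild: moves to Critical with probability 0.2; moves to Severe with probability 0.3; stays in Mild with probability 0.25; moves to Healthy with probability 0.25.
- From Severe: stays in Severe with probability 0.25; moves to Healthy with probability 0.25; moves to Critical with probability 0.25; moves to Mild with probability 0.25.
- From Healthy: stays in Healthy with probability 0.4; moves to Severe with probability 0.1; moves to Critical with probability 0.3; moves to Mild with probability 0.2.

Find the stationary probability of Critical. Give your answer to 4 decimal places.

0.2544

Let the stationary distribution be π with π = πP and π_1 + π_2 + π_3 + π_4 = 1.
π_1 = 0.25·π_1 + 0.2·π_2 + 0.25·π_3 + 0.3·π_4
π_2 = 0.2·π_1 + 0.25·π_2 + 0.25·π_3 + 0.2·π_4
π_3 = 0.25·π_1 + 0.3·π_2 + 0.25·π_3 + 0.1·π_4
Solving with the normalization constraint gives π = (0.2544, 0.2218, 0.2147, 0.3091).
So the stationary probability of Critical is 0.2544.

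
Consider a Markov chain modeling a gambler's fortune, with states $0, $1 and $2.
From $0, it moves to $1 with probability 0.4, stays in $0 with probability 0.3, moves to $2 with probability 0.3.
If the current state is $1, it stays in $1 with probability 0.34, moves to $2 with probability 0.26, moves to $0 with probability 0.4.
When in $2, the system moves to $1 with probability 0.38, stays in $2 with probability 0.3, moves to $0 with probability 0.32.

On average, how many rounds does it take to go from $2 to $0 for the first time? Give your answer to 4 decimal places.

Let t(s) be the expected number of rounds to first reach $0 from state s, with t($0) = 0. Conditioning on the first round:
t($1) = 1 + 0.34·t($1) + 0.26·t($2)
t($2) = 1 + 0.38·t($1) + 0.3·t($2)
Solving: t($1) = 2.6432, t($2) = 2.8634.
Expected rounds from $2 to $0: 2.8634.

2.8634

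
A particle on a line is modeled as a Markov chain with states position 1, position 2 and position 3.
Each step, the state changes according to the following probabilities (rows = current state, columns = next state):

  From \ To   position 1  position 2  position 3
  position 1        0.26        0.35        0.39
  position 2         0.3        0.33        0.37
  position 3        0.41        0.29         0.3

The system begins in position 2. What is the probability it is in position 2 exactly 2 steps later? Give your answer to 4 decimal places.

0.3212

Sum over the intermediate state after 1 step:
P = P(position 2→position 1)·P(position 1→position 2) + P(position 2→position 2)·P(position 2→position 2) + P(position 2→position 3)·P(position 3→position 2)
  = 0.3×0.35 + 0.33×0.33 + 0.37×0.29
  = 0.1050 + 0.1089 + 0.1073 = 0.3212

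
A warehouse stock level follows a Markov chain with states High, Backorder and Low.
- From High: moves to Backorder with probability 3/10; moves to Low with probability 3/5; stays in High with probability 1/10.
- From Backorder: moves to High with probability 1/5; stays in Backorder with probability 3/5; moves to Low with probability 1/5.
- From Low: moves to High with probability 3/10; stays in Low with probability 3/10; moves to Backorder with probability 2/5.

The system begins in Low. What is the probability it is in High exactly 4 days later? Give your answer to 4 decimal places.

Propagate the distribution vector 4 days from Low.
After 0 days: (0.0000, 0.0000, 1.0000)
After 1 day: (0.3000, 0.4000, 0.3000)
After 2 days: (0.2000, 0.4500, 0.3500)
After 3 days: (0.2150, 0.4700, 0.3150)
After 4 days: (0.2100, 0.4725, 0.3175)
P(in High after 4 days) = 0.2100

0.2100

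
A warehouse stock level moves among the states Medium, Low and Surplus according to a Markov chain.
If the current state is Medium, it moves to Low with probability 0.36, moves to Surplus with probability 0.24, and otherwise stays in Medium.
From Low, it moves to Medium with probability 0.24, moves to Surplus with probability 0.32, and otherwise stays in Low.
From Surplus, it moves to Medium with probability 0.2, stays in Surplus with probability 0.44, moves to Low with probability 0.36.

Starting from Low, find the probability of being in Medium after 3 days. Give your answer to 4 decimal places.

0.2689

Propagate the distribution vector 3 days from Low.
After 0 days: (0.0000, 1.0000, 0.0000)
After 1 day: (0.2400, 0.4400, 0.3200)
After 2 days: (0.2656, 0.3952, 0.3392)
After 3 days: (0.2689, 0.3916, 0.3395)
P(in Medium after 3 days) = 0.2689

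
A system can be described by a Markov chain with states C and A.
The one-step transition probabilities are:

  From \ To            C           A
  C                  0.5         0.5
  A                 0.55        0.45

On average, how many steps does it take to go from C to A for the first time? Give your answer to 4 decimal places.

2.0000

Let t(s) be the expected number of steps to first reach A from state s, with t(A) = 0. Conditioning on the first step:
t(C) = 1 + 0.5·t(C)
Solving: t(C) = 2.0000.
Expected steps from C to A: 2.0000.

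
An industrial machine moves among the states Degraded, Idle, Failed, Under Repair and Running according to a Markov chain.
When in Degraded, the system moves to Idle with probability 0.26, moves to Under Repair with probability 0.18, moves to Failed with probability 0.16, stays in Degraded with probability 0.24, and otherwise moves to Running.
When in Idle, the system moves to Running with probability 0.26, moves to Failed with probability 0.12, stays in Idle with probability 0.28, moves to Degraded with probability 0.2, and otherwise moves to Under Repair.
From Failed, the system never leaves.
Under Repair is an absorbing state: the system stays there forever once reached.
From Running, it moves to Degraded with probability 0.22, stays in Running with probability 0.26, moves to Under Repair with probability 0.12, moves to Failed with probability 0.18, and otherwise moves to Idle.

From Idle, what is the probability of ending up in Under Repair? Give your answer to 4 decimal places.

Let h(s) be the probability of absorption at Under Repair starting from transient state s. Then h(Under Repair) = 1 and h(Failed) = 0. By first-step analysis:
h(Degraded) = 0.24·h(Degraded) + 0.26·h(Idle) + 0.16·0 + 0.18·1 + 0.16·h(Running)
h(Idle) = 0.2·h(Degraded) + 0.28·h(Idle) + 0.12·0 + 0.14·1 + 0.26·h(Running)
h(Running) = 0.22·h(Degraded) + 0.22·h(Idle) + 0.18·0 + 0.12·1 + 0.26·h(Running)
Solving: h(Degraded) = 0.5056, h(Idle) = 0.5016, h(Running) = 0.4616.
Starting from Idle, the probability is 0.5016.

0.5016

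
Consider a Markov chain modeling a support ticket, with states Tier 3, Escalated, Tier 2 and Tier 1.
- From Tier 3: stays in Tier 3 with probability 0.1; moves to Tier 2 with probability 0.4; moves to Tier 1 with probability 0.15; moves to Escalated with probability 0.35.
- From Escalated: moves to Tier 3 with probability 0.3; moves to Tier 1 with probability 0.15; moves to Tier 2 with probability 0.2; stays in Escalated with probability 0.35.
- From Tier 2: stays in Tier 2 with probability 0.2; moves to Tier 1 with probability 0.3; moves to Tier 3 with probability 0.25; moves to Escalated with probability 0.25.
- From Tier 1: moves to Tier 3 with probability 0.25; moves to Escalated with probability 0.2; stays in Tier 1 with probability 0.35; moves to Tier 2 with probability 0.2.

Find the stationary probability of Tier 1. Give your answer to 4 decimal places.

Let the stationary distribution be π with π = πP and π_1 + π_2 + π_3 + π_4 = 1.
π_1 = 0.1·π_1 + 0.3·π_2 + 0.25·π_3 + 0.25·π_4
π_2 = 0.35·π_1 + 0.35·π_2 + 0.25·π_3 + 0.2·π_4
π_3 = 0.4·π_1 + 0.2·π_2 + 0.2·π_3 + 0.2·π_4
Solving with the normalization constraint gives π = (0.2300, 0.2904, 0.2460, 0.2336).
So the stationary probability of Tier 1 is 0.2336.

0.2336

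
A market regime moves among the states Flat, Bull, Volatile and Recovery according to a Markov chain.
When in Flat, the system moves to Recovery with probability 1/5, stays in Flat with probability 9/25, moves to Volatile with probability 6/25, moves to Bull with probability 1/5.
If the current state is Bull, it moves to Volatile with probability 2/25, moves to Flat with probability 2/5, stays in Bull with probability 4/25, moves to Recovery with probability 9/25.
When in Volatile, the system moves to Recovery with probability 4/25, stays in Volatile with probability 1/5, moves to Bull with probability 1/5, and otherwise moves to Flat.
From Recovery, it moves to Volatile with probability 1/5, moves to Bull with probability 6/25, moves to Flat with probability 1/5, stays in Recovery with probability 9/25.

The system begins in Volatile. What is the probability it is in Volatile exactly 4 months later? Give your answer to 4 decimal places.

Propagate the distribution vector 4 months from Volatile.
After 0 months: (0.0000, 0.0000, 1.0000, 0.0000)
After 1 month: (0.4400, 0.2000, 0.2000, 0.1600)
After 2 months: (0.3584, 0.1984, 0.1936, 0.2496)
After 3 months: (0.3435, 0.2020, 0.1905, 0.2639)
After 4 months: (0.3411, 0.2025, 0.1895, 0.2669)
P(in Volatile after 4 months) = 0.1895

0.1895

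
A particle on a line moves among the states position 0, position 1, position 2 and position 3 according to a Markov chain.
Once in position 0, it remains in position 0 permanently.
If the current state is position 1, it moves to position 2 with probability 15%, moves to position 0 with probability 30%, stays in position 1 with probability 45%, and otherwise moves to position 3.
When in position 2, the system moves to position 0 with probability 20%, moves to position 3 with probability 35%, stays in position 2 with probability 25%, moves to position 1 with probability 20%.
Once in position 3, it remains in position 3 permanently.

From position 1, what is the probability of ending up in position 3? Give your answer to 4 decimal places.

0.3333

Let h(s) be the probability of absorption at position 3 starting from transient state s. Then h(position 3) = 1 and h(position 0) = 0. By first-step analysis:
h(position 1) = 0.3·0 + 0.45·h(position 1) + 0.15·h(position 2) + 0.1·1
h(position 2) = 0.2·0 + 0.2·h(position 1) + 0.25·h(position 2) + 0.35·1
Solving: h(position 1) = 0.3333, h(position 2) = 0.5556.
Starting from position 1, the probability is 0.3333.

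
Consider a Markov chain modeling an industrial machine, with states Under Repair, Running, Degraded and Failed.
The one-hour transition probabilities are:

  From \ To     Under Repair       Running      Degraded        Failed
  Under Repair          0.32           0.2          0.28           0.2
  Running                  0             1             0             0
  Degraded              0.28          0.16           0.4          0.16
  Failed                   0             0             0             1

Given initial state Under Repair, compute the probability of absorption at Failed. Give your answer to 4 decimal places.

0.5000

Let h(s) be the probability of absorption at Failed starting from transient state s. Then h(Failed) = 1 and h(Running) = 0. By first-step analysis:
h(Under Repair) = 0.32·h(Under Repair) + 0.2·0 + 0.28·h(Degraded) + 0.2·1
h(Degraded) = 0.28·h(Under Repair) + 0.16·0 + 0.4·h(Degraded) + 0.16·1
Solving: h(Under Repair) = 0.5000, h(Degraded) = 0.5000.
Starting from Under Repair, the probability is 0.5000.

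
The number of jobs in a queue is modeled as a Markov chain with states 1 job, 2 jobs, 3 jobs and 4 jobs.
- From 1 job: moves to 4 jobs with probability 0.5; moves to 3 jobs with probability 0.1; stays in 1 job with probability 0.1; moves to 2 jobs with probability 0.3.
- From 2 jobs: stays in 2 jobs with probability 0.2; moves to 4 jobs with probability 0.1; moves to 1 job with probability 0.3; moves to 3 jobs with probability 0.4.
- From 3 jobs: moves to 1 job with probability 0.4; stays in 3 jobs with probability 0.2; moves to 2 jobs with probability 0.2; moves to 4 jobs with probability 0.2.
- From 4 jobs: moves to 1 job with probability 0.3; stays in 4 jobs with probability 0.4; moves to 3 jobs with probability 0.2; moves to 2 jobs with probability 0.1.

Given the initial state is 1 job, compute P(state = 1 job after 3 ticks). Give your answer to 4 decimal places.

0.2670

Propagate the distribution vector 3 ticks from 1 job.
After 0 ticks: (1.0000, 0.0000, 0.0000, 0.0000)
After 1 tick: (0.1000, 0.3000, 0.1000, 0.5000)
After 2 ticks: (0.2900, 0.1600, 0.2500, 0.3000)
After 3 ticks: (0.2670, 0.1990, 0.2030, 0.3310)
P(in 1 job after 3 ticks) = 0.2670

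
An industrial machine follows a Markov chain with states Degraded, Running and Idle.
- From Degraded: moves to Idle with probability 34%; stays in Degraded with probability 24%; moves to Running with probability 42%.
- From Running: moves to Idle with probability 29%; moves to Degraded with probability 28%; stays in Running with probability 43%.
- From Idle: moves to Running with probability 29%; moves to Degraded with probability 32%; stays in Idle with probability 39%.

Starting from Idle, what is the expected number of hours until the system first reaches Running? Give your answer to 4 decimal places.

Let t(s) be the expected number of hours to first reach Running from state s, with t(Running) = 0. Conditioning on the first hour:
t(Degraded) = 1 + 0.24·t(Degraded) + 0.34·t(Idle)
t(Idle) = 1 + 0.32·t(Degraded) + 0.39·t(Idle)
Solving: t(Degraded) = 2.6776, t(Idle) = 3.0440.
Expected hours from Idle to Running: 3.0440.

3.0440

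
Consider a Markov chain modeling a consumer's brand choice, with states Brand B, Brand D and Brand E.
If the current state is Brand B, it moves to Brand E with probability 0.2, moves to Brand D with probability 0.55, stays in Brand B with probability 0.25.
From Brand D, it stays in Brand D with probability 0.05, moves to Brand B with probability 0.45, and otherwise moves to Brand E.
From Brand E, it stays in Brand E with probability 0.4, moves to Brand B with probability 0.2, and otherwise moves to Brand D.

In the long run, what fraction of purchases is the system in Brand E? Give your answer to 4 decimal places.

Let the stationary distribution be π with π = πP and π_1 + π_2 + π_3 = 1.
π_1 = 0.25·π_1 + 0.45·π_2 + 0.2·π_3
π_2 = 0.55·π_1 + 0.05·π_2 + 0.4·π_3
Solving with the normalization constraint gives π = (0.2972, 0.3293, 0.3735).
So the stationary probability of Brand E is 0.3735.

0.3735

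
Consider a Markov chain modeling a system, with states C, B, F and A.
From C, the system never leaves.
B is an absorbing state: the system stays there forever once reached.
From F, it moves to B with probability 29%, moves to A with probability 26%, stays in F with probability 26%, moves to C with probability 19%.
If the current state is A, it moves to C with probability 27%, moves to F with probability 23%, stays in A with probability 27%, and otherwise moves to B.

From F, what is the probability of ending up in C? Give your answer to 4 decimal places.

Let h(s) be the probability of absorption at C starting from transient state s. Then h(C) = 1 and h(B) = 0. By first-step analysis:
h(F) = 0.19·1 + 0.29·0 + 0.26·h(F) + 0.26·h(A)
h(A) = 0.27·1 + 0.23·0 + 0.23·h(F) + 0.27·h(A)
Solving: h(F) = 0.4348, h(A) = 0.5069.
Starting from F, the probability is 0.4348.

0.4348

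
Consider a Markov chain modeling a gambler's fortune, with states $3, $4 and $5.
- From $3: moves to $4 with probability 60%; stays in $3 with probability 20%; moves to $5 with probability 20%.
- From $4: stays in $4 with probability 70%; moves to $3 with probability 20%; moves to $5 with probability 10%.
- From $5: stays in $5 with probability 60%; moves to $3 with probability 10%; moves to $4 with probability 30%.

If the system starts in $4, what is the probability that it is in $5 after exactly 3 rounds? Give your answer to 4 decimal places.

Propagate the distribution vector 3 rounds from $4.
After 0 rounds: (0.0000, 1.0000, 0.0000)
After 1 round: (0.2000, 0.7000, 0.1000)
After 2 rounds: (0.1900, 0.6400, 0.1700)
After 3 rounds: (0.1830, 0.6130, 0.2040)
P(in $5 after 3 rounds) = 0.2040

0.2040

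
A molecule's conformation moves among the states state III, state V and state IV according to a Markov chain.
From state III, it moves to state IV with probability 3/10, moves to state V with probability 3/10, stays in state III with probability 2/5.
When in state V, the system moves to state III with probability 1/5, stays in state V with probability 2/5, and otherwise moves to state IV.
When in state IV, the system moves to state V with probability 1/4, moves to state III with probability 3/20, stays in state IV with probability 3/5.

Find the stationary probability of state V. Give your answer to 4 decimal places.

Let the stationary distribution be π with π = πP and π_1 + π_2 + π_3 = 1.
π_1 = 0.4·π_1 + 0.2·π_2 + 0.15·π_3
π_2 = 0.3·π_1 + 0.4·π_2 + 0.25·π_3
Solving with the normalization constraint gives π = (0.2205, 0.3071, 0.4724).
So the stationary probability of state V is 0.3071.

0.3071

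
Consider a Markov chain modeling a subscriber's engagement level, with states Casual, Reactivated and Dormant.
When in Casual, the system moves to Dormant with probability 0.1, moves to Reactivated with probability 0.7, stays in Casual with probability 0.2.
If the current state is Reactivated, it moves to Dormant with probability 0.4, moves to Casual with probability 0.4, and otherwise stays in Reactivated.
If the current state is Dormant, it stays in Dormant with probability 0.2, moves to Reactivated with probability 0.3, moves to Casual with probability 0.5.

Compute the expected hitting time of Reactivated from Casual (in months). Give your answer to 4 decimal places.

Let t(s) be the expected number of months to first reach Reactivated from state s, with t(Reactivated) = 0. Conditioning on the first month:
t(Casual) = 1 + 0.2·t(Casual) + 0.1·t(Dormant)
t(Dormant) = 1 + 0.5·t(Casual) + 0.2·t(Dormant)
Solving: t(Casual) = 1.5254, t(Dormant) = 2.2034.
Expected months from Casual to Reactivated: 1.5254.

1.5254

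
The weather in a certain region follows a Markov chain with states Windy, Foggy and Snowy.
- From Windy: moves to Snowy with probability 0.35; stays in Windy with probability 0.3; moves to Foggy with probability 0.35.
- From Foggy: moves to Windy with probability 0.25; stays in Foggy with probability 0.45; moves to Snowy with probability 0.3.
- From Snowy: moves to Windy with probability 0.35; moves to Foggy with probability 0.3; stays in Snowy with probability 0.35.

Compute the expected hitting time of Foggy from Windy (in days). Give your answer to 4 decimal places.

3.0075

Let t(s) be the expected number of days to first reach Foggy from state s, with t(Foggy) = 0. Conditioning on the first day:
t(Windy) = 1 + 0.3·t(Windy) + 0.35·t(Snowy)
t(Snowy) = 1 + 0.35·t(Windy) + 0.35·t(Snowy)
Solving: t(Windy) = 3.0075, t(Snowy) = 3.1579.
Expected days from Windy to Foggy: 3.0075.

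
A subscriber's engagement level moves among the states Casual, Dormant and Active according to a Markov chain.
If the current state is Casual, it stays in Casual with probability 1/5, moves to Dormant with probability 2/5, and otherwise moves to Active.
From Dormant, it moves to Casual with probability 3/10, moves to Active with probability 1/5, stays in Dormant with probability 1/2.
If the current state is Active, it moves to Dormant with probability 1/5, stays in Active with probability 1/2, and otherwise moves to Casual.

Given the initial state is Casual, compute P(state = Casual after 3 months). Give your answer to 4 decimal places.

Propagate the distribution vector 3 months from Casual.
After 0 months: (1.0000, 0.0000, 0.0000)
After 1 month: (0.2000, 0.4000, 0.4000)
After 2 months: (0.2800, 0.3600, 0.3600)
After 3 months: (0.2720, 0.3640, 0.3640)
P(in Casual after 3 months) = 0.2720

0.2720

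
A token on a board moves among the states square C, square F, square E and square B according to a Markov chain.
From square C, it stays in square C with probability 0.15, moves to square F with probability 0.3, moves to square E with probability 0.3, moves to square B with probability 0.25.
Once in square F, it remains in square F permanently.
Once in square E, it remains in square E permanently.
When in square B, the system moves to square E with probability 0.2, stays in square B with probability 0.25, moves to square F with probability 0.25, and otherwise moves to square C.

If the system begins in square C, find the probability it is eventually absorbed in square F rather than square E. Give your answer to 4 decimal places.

Let h(s) be the probability of absorption at square F starting from transient state s. Then h(square F) = 1 and h(square E) = 0. By first-step analysis:
h(square C) = 0.15·h(square C) + 0.3·1 + 0.3·0 + 0.25·h(square B)
h(square B) = 0.3·h(square C) + 0.25·1 + 0.2·0 + 0.25·h(square B)
Solving: h(square C) = 0.5111, h(square B) = 0.5378.
Starting from square C, the probability is 0.5111.

0.5111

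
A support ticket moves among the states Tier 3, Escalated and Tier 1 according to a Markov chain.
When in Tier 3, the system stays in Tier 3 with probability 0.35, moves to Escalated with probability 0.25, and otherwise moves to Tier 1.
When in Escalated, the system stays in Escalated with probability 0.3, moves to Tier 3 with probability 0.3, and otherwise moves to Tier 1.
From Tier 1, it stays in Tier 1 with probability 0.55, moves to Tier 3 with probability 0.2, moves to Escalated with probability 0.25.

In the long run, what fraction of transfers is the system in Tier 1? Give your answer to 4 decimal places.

Let the stationary distribution be π with π = πP and π_1 + π_2 + π_3 = 1.
π_1 = 0.35·π_1 + 0.3·π_2 + 0.2·π_3
π_2 = 0.25·π_1 + 0.3·π_2 + 0.25·π_3
Solving with the normalization constraint gives π = (0.2663, 0.2632, 0.4706).
So the stationary probability of Tier 1 is 0.4706.

0.4706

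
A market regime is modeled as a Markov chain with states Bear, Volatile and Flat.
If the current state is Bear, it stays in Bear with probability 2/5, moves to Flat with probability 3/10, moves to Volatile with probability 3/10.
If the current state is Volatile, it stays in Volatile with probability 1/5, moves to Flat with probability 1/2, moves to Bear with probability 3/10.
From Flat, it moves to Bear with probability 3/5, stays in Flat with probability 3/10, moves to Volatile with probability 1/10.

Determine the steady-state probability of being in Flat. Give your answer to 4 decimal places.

Let the stationary distribution be π with π = πP and π_1 + π_2 + π_3 = 1.
π_1 = 0.4·π_1 + 0.3·π_2 + 0.6·π_3
π_2 = 0.3·π_1 + 0.2·π_2 + 0.1·π_3
Solving with the normalization constraint gives π = (0.4474, 0.2105, 0.3421).
So the stationary probability of Flat is 0.3421.

0.3421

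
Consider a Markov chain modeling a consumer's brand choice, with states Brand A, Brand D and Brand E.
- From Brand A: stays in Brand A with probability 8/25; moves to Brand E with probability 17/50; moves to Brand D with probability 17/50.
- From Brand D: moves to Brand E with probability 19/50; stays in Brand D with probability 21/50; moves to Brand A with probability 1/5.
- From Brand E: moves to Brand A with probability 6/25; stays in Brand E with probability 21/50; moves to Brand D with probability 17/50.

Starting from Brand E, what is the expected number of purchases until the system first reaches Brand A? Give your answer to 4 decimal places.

4.4402

Let t(s) be the expected number of purchases to first reach Brand A from state s, with t(Brand A) = 0. Conditioning on the first purchase:
t(Brand D) = 1 + 0.42·t(Brand D) + 0.38·t(Brand E)
t(Brand E) = 1 + 0.34·t(Brand D) + 0.42·t(Brand E)
Solving: t(Brand D) = 4.6332, t(Brand E) = 4.4402.
Expected purchases from Brand E to Brand A: 4.4402.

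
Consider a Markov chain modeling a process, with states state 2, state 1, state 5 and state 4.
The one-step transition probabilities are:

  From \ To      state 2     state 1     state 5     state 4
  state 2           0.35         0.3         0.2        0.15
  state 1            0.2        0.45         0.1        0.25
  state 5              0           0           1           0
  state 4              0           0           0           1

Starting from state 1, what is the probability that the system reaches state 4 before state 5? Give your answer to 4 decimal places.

Let h(s) be the probability of absorption at state 4 starting from transient state s. Then h(state 4) = 1 and h(state 5) = 0. By first-step analysis:
h(state 2) = 0.35·h(state 2) + 0.3·h(state 1) + 0.2·0 + 0.15·1
h(state 1) = 0.2·h(state 2) + 0.45·h(state 1) + 0.1·0 + 0.25·1
Solving: h(state 2) = 0.5294, h(state 1) = 0.6471.
Starting from state 1, the probability is 0.6471.

0.6471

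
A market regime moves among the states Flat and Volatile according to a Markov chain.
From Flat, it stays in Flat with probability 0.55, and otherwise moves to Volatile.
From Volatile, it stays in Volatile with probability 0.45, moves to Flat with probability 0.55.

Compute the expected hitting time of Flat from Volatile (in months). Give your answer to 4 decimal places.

1.8182

Let t(s) be the expected number of months to first reach Flat from state s, with t(Flat) = 0. Conditioning on the first month:
t(Volatile) = 1 + 0.45·t(Volatile)
Solving: t(Volatile) = 1.8182.
Expected months from Volatile to Flat: 1.8182.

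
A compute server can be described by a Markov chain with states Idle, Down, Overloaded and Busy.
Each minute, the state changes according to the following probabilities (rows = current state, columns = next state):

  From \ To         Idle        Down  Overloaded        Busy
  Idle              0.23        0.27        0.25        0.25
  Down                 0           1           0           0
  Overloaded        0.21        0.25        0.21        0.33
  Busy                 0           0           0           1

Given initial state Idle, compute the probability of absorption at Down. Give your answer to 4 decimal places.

0.4962

Let h(s) be the probability of absorption at Down starting from transient state s. Then h(Down) = 1 and h(Busy) = 0. By first-step analysis:
h(Idle) = 0.23·h(Idle) + 0.27·1 + 0.25·h(Overloaded) + 0.25·0
h(Overloaded) = 0.21·h(Idle) + 0.25·1 + 0.21·h(Overloaded) + 0.33·0
Solving: h(Idle) = 0.4962, h(Overloaded) = 0.4484.
Starting from Idle, the probability is 0.4962.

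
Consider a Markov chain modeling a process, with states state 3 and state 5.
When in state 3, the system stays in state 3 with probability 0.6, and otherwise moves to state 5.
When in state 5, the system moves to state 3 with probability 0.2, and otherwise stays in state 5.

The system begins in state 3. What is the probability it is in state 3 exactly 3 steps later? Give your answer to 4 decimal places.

0.3760

Propagate the distribution vector 3 steps from state 3.
After 0 steps: (1.0000, 0.0000)
After 1 step: (0.6000, 0.4000)
After 2 steps: (0.4400, 0.5600)
After 3 steps: (0.3760, 0.6240)
P(in state 3 after 3 steps) = 0.3760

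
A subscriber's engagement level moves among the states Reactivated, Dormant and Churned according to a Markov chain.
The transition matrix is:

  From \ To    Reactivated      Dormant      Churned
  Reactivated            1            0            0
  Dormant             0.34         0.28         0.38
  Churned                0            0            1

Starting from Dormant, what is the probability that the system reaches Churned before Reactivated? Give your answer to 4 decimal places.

Let h(s) be the probability of absorption at Churned starting from transient state s. Then h(Churned) = 1 and h(Reactivated) = 0. By first-step analysis:
h(Dormant) = 0.34·0 + 0.28·h(Dormant) + 0.38·1
Solving: h(Dormant) = 0.5278.
Starting from Dormant, the probability is 0.5278.

0.5278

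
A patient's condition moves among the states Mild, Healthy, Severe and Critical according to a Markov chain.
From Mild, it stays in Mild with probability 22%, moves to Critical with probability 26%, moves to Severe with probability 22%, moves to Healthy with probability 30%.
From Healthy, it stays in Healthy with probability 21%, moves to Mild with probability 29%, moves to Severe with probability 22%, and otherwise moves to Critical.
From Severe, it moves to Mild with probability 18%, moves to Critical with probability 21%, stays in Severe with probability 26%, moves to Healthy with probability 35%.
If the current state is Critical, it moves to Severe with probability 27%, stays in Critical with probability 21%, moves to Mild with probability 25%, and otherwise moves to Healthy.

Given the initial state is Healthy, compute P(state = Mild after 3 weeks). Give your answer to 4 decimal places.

0.2373

Propagate the distribution vector 3 weeks from Healthy.
After 0 weeks: (0.0000, 1.0000, 0.0000, 0.0000)
After 1 week: (0.2900, 0.2100, 0.2200, 0.2800)
After 2 weeks: (0.2343, 0.2837, 0.2428, 0.2392)
After 3 weeks: (0.2373, 0.2794, 0.2417, 0.2416)
P(in Mild after 3 weeks) = 0.2373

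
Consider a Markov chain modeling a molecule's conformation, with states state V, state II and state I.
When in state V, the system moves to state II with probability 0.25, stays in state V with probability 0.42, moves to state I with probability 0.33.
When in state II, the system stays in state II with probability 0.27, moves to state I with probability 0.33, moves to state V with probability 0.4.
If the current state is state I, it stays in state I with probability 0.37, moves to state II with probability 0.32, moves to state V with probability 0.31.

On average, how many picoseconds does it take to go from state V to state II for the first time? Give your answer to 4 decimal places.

3.6488

Let t(s) be the expected number of picoseconds to first reach state II from state s, with t(state II) = 0. Conditioning on the first picosecond:
t(state V) = 1 + 0.42·t(state V) + 0.33·t(state I)
t(state I) = 1 + 0.31·t(state V) + 0.37·t(state I)
Solving: t(state V) = 3.6488, t(state I) = 3.3827.
Expected picoseconds from state V to state II: 3.6488.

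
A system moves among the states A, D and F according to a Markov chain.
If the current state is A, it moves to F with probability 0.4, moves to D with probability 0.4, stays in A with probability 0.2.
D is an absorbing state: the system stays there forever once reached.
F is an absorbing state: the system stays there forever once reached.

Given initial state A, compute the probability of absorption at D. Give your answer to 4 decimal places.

Let h(s) be the probability of absorption at D starting from transient state s. Then h(D) = 1 and h(F) = 0. By first-step analysis:
h(A) = 0.2·h(A) + 0.4·1 + 0.4·0
Solving: h(A) = 0.5000.
Starting from A, the probability is 0.5000.

0.5000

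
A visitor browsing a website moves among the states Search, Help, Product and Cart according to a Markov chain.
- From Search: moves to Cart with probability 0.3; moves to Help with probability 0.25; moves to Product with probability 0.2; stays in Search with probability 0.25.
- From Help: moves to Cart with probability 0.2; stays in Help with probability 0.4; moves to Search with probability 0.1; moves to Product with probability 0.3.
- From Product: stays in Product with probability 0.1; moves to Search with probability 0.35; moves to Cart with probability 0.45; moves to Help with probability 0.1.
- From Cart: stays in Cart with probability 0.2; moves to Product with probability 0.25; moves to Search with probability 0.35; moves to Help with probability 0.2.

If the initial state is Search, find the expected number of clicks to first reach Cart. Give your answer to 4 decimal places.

Let t(s) be the expected number of clicks to first reach Cart from state s, with t(Cart) = 0. Conditioning on the first click:
t(Search) = 1 + 0.25·t(Search) + 0.25·t(Help) + 0.2·t(Product)
t(Help) = 1 + 0.1·t(Search) + 0.4·t(Help) + 0.3·t(Product)
t(Product) = 1 + 0.35·t(Search) + 0.1·t(Help) + 0.1·t(Product)
Solving: t(Search) = 3.2787, t(Help) = 3.6066, t(Product) = 2.7869.
Expected clicks from Search to Cart: 3.2787.

3.2787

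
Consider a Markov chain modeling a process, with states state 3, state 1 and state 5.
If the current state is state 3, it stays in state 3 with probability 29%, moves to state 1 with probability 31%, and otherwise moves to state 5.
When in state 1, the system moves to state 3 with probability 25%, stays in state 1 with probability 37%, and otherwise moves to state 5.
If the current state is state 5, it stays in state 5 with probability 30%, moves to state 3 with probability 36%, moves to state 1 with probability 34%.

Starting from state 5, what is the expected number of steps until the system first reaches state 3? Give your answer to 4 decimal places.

Let t(s) be the expected number of steps to first reach state 3 from state s, with t(state 3) = 0. Conditioning on the first step:
t(state 1) = 1 + 0.37·t(state 1) + 0.38·t(state 5)
t(state 5) = 1 + 0.34·t(state 1) + 0.3·t(state 5)
Solving: t(state 1) = 3.4638, t(state 5) = 3.1110.
Expected steps from state 5 to state 3: 3.1110.

3.1110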